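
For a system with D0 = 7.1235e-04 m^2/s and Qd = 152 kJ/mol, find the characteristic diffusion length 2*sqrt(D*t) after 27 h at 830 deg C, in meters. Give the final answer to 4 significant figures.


Step 1: D = D0 * exp(-Qd/(R*T))
T = 1103.15 K
D = 7.1235e-04 * exp(-152e3 / (8.314 * 1103.15)) = 4.52029e-11 m^2/s
Step 2: L = 2*sqrt(D*t)
t = 27 h = 97200 s
L = 2*sqrt(4.52029e-11 * 97200) = 4.192e-03 m


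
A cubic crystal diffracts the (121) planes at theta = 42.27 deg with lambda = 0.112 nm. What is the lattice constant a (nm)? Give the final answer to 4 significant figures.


d = lambda / (2*sin(theta))
d = 0.112 / (2*sin(42.27 deg))
d = 0.0832559 nm
a = d * sqrt(h^2+k^2+l^2) = 0.0832559 * sqrt(6)
a = 0.2039 nm


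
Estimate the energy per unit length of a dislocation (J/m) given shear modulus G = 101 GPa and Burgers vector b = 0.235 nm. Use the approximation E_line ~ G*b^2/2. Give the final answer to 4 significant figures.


E = G*b^2/2
b = 0.235 nm = 2.35e-10 m
G = 101 GPa = 1.01e+11 Pa
E = 0.5 * 1.01e+11 * (2.35e-10)^2
E = 2.789e-09 J/m


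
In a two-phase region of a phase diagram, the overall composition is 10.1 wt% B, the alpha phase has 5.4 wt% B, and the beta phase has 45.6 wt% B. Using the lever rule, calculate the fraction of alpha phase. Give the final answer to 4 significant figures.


f_alpha = (C_beta - C0) / (C_beta - C_alpha)
f_alpha = (45.6 - 10.1) / (45.6 - 5.4)
f_alpha = 0.8831


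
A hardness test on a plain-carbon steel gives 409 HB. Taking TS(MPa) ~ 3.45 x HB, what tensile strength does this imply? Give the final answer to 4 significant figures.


TS (MPa) = 3.45 * HB
TS = 3.45 * 409
TS = 1411 MPa


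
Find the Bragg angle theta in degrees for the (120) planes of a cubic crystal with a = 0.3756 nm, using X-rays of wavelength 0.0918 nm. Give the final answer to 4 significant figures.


d = a / sqrt(h^2+k^2+l^2)
d = 0.3756 / sqrt(5) = 0.167973 nm
lambda = 2*d*sin(theta)  =>  sin(theta) = lambda / (2*d)
sin(theta) = 0.0918 / (2 * 0.167973) = 0.273258
theta = 15.86 deg


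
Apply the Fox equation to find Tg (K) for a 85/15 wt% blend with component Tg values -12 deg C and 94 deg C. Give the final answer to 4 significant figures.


1/Tg = w1/Tg1 + w2/Tg2 (in Kelvin)
Tg1 = 261.15 K, Tg2 = 367.15 K
1/Tg = 0.85/261.15 + 0.15/367.15
Tg = 273 K


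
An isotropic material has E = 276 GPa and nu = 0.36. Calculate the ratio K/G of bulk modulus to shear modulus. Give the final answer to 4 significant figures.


G = E / (2*(1+nu))
G = 276 / (2*(1+0.36)) = 101.471 GPa
K = E / (3*(1-2*nu))
K = 276 / (3*(1-2*0.36)) = 328.571 GPa
K/G = 328.571 / 101.471 = 3.238


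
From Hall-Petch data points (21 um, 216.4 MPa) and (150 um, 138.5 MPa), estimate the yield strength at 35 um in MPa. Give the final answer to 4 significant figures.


sigma_y = sigma0 + k / sqrt(d)
1/sqrt(d1) = 1/sqrt(2.1e-05) = 218.218;  1/sqrt(d2) = 81.6497
k = (sigma1 - sigma2) / (1/sqrt(d1) - 1/sqrt(d2)) = (216.4 - 138.5) / (218.218 - 81.6497) = 0.570411 MPa*m^0.5
sigma0 = sigma1 - k/sqrt(d1) = 216.4 - 0.570411*218.218 = 91.9261 MPa
sigma_y(d3) = 91.9261 + 0.570411 / sqrt(3.5e-05) = 188.3 MPa


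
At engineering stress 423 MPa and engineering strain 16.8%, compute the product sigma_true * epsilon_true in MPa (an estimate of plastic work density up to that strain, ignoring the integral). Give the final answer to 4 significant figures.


sigma_true = sigma_eng * (1 + epsilon_eng)
sigma_true = 423 * (1 + 0.168) = 494.064 MPa
epsilon_true = ln(1 + epsilon_eng)
epsilon_true = ln(1 + 0.168) = 0.155293
sigma_true * epsilon_true = 494.064 * 0.155293 = 76.72 MPa


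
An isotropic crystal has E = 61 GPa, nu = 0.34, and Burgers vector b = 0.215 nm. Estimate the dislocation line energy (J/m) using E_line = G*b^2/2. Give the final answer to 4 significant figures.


Step 1: G = E / (2*(1+nu))
G = 61 / (2*(1+0.34)) = 22.7612 GPa = 2.27612e+10 Pa
Step 2: E_line = G*b^2/2
b = 0.215 nm = 2.15e-10 m
E_line = 0.5 * 2.27612e+10 * (2.15e-10)^2 = 5.261e-10 J/m


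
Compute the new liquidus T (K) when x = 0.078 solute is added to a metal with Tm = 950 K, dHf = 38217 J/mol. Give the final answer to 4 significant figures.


dT = R*Tm^2*x / dHf
dT = 8.314 * 950^2 * 0.078 / 38217
dT = 15.3142 K
T_new = 950 - 15.3142 = 934.7 K


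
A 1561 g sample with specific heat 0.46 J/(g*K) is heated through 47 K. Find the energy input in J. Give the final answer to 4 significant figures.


Q = m * cp * dT
Q = 1561 * 0.46 * 47
Q = 33750 J


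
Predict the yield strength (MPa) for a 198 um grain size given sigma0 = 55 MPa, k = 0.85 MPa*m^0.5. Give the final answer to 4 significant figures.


sigma_y = sigma0 + k / sqrt(d)
d = 198 um = 1.98e-04 m
sigma_y = 55 + 0.85 / sqrt(1.98e-04)
sigma_y = 115.4 MPa


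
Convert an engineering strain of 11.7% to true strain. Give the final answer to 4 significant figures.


epsilon_true = ln(1 + epsilon_eng)
epsilon_true = ln(1 + 0.117)
epsilon_true = 0.1106


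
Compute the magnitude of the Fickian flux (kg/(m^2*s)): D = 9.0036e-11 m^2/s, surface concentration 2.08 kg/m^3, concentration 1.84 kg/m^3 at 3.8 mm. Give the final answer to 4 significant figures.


J = -D * (dC/dx) = D * (C1 - C2) / dx
J = 9.0036e-11 * (2.08 - 1.84) / 3.8e-03
J = 5.686e-09 kg/(m^2*s)


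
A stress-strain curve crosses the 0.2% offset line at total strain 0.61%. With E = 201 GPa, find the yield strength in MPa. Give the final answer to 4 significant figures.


Offset strain = 0.002
Elastic strain at yield = total_strain - offset = 6.1e-03 - 0.002 = 4.1e-03
sigma_y = E * elastic_strain = 201000 * 4.1e-03
sigma_y = 824.1 MPa


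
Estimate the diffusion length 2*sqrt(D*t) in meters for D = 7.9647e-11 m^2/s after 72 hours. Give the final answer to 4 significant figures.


t = 72 hr = 259200 s
Diffusion length = 2*sqrt(D*t)
= 2*sqrt(7.9647e-11 * 259200)
= 9.087e-03 m


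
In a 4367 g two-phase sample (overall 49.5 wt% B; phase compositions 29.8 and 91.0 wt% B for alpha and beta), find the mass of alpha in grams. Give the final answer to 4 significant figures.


f_alpha = (C_beta - C0) / (C_beta - C_alpha)
f_alpha = (91.0 - 49.5) / (91.0 - 29.8) = 0.678105
m_alpha = f_alpha * m_total = 0.678105 * 4367 = 2961 g


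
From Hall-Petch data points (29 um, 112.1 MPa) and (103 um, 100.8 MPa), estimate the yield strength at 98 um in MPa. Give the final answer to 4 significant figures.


sigma_y = sigma0 + k / sqrt(d)
1/sqrt(d1) = 1/sqrt(2.9e-05) = 185.695;  1/sqrt(d2) = 98.5329
k = (sigma1 - sigma2) / (1/sqrt(d1) - 1/sqrt(d2)) = (112.1 - 100.8) / (185.695 - 98.5329) = 0.129643 MPa*m^0.5
sigma0 = sigma1 - k/sqrt(d1) = 112.1 - 0.129643*185.695 = 88.0259 MPa
sigma_y(d3) = 88.0259 + 0.129643 / sqrt(9.8e-05) = 101.1 MPa


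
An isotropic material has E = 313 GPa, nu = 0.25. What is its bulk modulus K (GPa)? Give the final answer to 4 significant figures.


K = E / (3*(1-2*nu))
K = 313 / (3*(1-2*0.25))
K = 208.7 GPa


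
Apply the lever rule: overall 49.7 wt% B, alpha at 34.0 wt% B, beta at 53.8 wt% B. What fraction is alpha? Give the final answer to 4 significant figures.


f_alpha = (C_beta - C0) / (C_beta - C_alpha)
f_alpha = (53.8 - 49.7) / (53.8 - 34.0)
f_alpha = 0.2071


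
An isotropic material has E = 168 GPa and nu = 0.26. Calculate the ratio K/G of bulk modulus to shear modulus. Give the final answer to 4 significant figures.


G = E / (2*(1+nu))
G = 168 / (2*(1+0.26)) = 66.6667 GPa
K = E / (3*(1-2*nu))
K = 168 / (3*(1-2*0.26)) = 116.667 GPa
K/G = 116.667 / 66.6667 = 1.75


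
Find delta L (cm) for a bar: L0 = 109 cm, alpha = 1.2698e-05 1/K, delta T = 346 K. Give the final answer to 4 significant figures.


dL = L0 * alpha * dT
dL = 109 * 1.2698e-05 * 346
dL = 0.4789 cm


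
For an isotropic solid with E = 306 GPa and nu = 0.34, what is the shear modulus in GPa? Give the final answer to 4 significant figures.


G = E / (2*(1+nu))
G = 306 / (2*(1+0.34))
G = 114.2 GPa


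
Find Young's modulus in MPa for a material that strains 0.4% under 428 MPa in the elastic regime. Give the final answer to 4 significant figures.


E = sigma / epsilon
epsilon = 0.4% = 4e-03
E = 428 / 4e-03
E = 107000 MPa


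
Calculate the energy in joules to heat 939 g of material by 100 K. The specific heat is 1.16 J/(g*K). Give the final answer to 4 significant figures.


Q = m * cp * dT
Q = 939 * 1.16 * 100
Q = 108900 J


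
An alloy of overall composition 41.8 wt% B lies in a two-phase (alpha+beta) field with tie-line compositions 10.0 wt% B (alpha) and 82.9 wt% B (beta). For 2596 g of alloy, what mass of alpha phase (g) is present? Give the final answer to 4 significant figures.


f_alpha = (C_beta - C0) / (C_beta - C_alpha)
f_alpha = (82.9 - 41.8) / (82.9 - 10.0) = 0.563786
m_alpha = f_alpha * m_total = 0.563786 * 2596 = 1464 g


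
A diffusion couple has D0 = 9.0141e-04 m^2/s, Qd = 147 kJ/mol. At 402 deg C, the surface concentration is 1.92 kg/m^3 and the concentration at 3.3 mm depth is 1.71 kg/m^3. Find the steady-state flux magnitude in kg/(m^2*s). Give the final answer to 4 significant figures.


Step 1: D = D0 * exp(-Qd/(R*T))
T = 402 + 273.15 = 675.15 K
D = 9.0141e-04 * exp(-147e3 / (8.314 * 675.15)) = 3.81501e-15 m^2/s
Step 2: J = D * (C1 - C2) / dx
J = 3.81501e-15 * (1.92 - 1.71) / 3.3e-03
J = 2.428e-13 kg/(m^2*s)


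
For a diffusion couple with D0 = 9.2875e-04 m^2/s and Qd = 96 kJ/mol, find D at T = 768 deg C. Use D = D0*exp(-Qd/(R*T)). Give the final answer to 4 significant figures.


D = D0 * exp(-Qd / (R*T))
T = 1041.15 K
D = 9.2875e-04 * exp(-96e3 / (8.314 * 1041.15))
D = 1.417e-08 m^2/s


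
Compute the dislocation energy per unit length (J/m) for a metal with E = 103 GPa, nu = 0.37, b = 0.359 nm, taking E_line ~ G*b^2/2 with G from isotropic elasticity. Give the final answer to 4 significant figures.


Step 1: G = E / (2*(1+nu))
G = 103 / (2*(1+0.37)) = 37.5912 GPa = 3.75912e+10 Pa
Step 2: E_line = G*b^2/2
b = 0.359 nm = 3.59e-10 m
E_line = 0.5 * 3.75912e+10 * (3.59e-10)^2 = 2.422e-09 J/m


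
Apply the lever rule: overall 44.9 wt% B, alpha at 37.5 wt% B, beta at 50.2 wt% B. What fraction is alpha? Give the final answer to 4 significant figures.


f_alpha = (C_beta - C0) / (C_beta - C_alpha)
f_alpha = (50.2 - 44.9) / (50.2 - 37.5)
f_alpha = 0.4173


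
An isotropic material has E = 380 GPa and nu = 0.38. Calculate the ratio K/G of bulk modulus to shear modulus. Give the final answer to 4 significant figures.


G = E / (2*(1+nu))
G = 380 / (2*(1+0.38)) = 137.681 GPa
K = E / (3*(1-2*nu))
K = 380 / (3*(1-2*0.38)) = 527.778 GPa
K/G = 527.778 / 137.681 = 3.833


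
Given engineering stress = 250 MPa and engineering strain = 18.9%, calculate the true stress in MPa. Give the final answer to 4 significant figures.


sigma_true = sigma_eng * (1 + epsilon_eng)
sigma_true = 250 * (1 + 0.189)
sigma_true = 297.3 MPa


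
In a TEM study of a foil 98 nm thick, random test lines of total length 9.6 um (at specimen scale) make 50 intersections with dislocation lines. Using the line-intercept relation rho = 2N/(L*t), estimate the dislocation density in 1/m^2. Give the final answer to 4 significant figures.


rho = 2N / (L * t)
L = 9.6 um = 9.6e-06 m, t = 98 nm = 9.8e-08 m
rho = 2 * 50 / (9.6e-06 * 9.8e-08)
rho = 1.063e+14 1/m^2


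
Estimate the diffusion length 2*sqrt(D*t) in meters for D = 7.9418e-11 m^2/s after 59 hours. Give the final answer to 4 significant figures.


t = 59 hr = 212400 s
Diffusion length = 2*sqrt(D*t)
= 2*sqrt(7.9418e-11 * 212400)
= 8.214e-03 m


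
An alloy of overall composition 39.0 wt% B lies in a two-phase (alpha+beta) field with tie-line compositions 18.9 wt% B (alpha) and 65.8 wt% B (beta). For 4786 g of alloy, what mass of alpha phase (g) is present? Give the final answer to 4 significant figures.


f_alpha = (C_beta - C0) / (C_beta - C_alpha)
f_alpha = (65.8 - 39.0) / (65.8 - 18.9) = 0.571429
m_alpha = f_alpha * m_total = 0.571429 * 4786 = 2735 g


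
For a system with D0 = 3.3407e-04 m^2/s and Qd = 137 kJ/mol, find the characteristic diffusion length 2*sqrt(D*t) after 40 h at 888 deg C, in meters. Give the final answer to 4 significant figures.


Step 1: D = D0 * exp(-Qd/(R*T))
T = 1161.15 K
D = 3.3407e-04 * exp(-137e3 / (8.314 * 1161.15)) = 2.29421e-10 m^2/s
Step 2: L = 2*sqrt(D*t)
t = 40 h = 144000 s
L = 2*sqrt(2.29421e-10 * 144000) = 0.0115 m


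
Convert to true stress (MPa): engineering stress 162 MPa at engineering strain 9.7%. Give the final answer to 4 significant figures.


sigma_true = sigma_eng * (1 + epsilon_eng)
sigma_true = 162 * (1 + 0.097)
sigma_true = 177.7 MPa


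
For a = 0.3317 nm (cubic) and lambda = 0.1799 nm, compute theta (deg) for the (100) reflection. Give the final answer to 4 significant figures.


d = a / sqrt(h^2+k^2+l^2)
d = 0.3317 / sqrt(1) = 0.3317 nm
lambda = 2*d*sin(theta)  =>  sin(theta) = lambda / (2*d)
sin(theta) = 0.1799 / (2 * 0.3317) = 0.271179
theta = 15.73 deg


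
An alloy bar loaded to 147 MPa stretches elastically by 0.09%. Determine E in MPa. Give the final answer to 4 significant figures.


E = sigma / epsilon
epsilon = 0.09% = 9e-04
E = 147 / 9e-04
E = 163300 MPa


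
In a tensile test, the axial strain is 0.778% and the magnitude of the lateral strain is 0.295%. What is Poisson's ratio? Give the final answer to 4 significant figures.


nu = -epsilon_lat / epsilon_axial
Lateral strain is contraction (negative), so using magnitudes:
nu = 0.295 / 0.778
nu = 0.3792


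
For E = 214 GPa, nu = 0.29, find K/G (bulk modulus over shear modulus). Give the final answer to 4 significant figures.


G = E / (2*(1+nu))
G = 214 / (2*(1+0.29)) = 82.9457 GPa
K = E / (3*(1-2*nu))
K = 214 / (3*(1-2*0.29)) = 169.841 GPa
K/G = 169.841 / 82.9457 = 2.048


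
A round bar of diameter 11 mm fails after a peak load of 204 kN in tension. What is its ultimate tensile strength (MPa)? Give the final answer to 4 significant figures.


A0 = pi*(d/2)^2 = pi*(11/2)^2 = 95.0332 mm^2
UTS = F_max / A0 = 204*1000 / 95.0332
UTS = 2147 MPa


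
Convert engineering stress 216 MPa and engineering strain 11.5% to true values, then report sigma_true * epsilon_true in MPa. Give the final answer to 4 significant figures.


sigma_true = sigma_eng * (1 + epsilon_eng)
sigma_true = 216 * (1 + 0.115) = 240.84 MPa
epsilon_true = ln(1 + epsilon_eng)
epsilon_true = ln(1 + 0.115) = 0.108854
sigma_true * epsilon_true = 240.84 * 0.108854 = 26.22 MPa


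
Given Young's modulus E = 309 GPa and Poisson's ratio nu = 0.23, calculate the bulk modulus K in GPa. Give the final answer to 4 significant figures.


K = E / (3*(1-2*nu))
K = 309 / (3*(1-2*0.23))
K = 190.7 GPa


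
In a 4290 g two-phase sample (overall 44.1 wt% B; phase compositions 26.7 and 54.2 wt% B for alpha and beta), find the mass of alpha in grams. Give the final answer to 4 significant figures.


f_alpha = (C_beta - C0) / (C_beta - C_alpha)
f_alpha = (54.2 - 44.1) / (54.2 - 26.7) = 0.367273
m_alpha = f_alpha * m_total = 0.367273 * 4290 = 1576 g


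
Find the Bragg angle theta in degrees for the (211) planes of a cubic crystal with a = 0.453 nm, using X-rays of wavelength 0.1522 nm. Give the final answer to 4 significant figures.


d = a / sqrt(h^2+k^2+l^2)
d = 0.453 / sqrt(6) = 0.184936 nm
lambda = 2*d*sin(theta)  =>  sin(theta) = lambda / (2*d)
sin(theta) = 0.1522 / (2 * 0.184936) = 0.411493
theta = 24.3 deg


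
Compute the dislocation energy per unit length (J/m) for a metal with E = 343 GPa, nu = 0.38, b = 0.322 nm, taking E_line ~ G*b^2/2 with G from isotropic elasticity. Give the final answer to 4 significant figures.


Step 1: G = E / (2*(1+nu))
G = 343 / (2*(1+0.38)) = 124.275 GPa = 1.24275e+11 Pa
Step 2: E_line = G*b^2/2
b = 0.322 nm = 3.22e-10 m
E_line = 0.5 * 1.24275e+11 * (3.22e-10)^2 = 6.443e-09 J/m


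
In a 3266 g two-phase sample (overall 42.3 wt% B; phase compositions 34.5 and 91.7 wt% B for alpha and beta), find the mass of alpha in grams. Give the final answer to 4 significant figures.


f_alpha = (C_beta - C0) / (C_beta - C_alpha)
f_alpha = (91.7 - 42.3) / (91.7 - 34.5) = 0.863636
m_alpha = f_alpha * m_total = 0.863636 * 3266 = 2821 g


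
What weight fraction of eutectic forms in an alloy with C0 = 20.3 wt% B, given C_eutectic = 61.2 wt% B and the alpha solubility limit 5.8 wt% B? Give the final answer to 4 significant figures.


f_primary = (C_e - C0) / (C_e - C_alpha_max)
f_primary = (61.2 - 20.3) / (61.2 - 5.8)
f_primary = 0.738267
f_eutectic = 1 - 0.738267 = 0.2617


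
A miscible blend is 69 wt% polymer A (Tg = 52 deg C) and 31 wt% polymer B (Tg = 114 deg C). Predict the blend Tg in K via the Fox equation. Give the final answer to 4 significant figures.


1/Tg = w1/Tg1 + w2/Tg2 (in Kelvin)
Tg1 = 325.15 K, Tg2 = 387.15 K
1/Tg = 0.69/325.15 + 0.31/387.15
Tg = 342.1 K


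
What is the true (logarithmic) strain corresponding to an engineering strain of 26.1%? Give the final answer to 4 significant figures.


epsilon_true = ln(1 + epsilon_eng)
epsilon_true = ln(1 + 0.261)
epsilon_true = 0.2319


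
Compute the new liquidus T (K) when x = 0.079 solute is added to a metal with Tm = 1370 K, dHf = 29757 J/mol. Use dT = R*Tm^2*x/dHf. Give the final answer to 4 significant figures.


dT = R*Tm^2*x / dHf
dT = 8.314 * 1370^2 * 0.079 / 29757
dT = 41.4275 K
T_new = 1370 - 41.4275 = 1329 K


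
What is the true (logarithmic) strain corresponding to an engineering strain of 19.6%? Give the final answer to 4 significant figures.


epsilon_true = ln(1 + epsilon_eng)
epsilon_true = ln(1 + 0.196)
epsilon_true = 0.179


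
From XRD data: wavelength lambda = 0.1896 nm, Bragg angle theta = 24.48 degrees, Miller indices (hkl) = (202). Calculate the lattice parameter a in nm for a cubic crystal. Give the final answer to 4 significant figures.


d = lambda / (2*sin(theta))
d = 0.1896 / (2*sin(24.48 deg))
d = 0.228778 nm
a = d * sqrt(h^2+k^2+l^2) = 0.228778 * sqrt(8)
a = 0.6471 nm


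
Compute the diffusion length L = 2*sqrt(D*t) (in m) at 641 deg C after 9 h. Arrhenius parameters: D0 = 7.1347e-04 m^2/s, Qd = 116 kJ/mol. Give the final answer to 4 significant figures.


Step 1: D = D0 * exp(-Qd/(R*T))
T = 914.15 K
D = 7.1347e-04 * exp(-116e3 / (8.314 * 914.15)) = 1.67835e-10 m^2/s
Step 2: L = 2*sqrt(D*t)
t = 9 h = 32400 s
L = 2*sqrt(1.67835e-10 * 32400) = 4.664e-03 m


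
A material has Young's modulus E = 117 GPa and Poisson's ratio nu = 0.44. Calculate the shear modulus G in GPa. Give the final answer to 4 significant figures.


G = E / (2*(1+nu))
G = 117 / (2*(1+0.44))
G = 40.63 GPa


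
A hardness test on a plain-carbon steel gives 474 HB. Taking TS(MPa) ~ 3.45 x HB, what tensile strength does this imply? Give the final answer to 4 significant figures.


TS (MPa) = 3.45 * HB
TS = 3.45 * 474
TS = 1635 MPa


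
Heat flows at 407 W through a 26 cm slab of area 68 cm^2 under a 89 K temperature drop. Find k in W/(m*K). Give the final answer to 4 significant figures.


k = Q*L / (A*dT)
L = 0.26 m, A = 6.8e-03 m^2
k = 407 * 0.26 / (6.8e-03 * 89)
k = 174.9 W/(m*K)


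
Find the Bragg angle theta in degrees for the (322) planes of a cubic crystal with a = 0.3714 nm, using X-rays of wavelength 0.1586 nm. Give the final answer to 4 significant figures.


d = a / sqrt(h^2+k^2+l^2)
d = 0.3714 / sqrt(17) = 0.0900777 nm
lambda = 2*d*sin(theta)  =>  sin(theta) = lambda / (2*d)
sin(theta) = 0.1586 / (2 * 0.0900777) = 0.880351
theta = 61.68 deg


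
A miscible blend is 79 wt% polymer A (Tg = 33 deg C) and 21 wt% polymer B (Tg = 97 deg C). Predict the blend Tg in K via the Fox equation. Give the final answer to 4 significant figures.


1/Tg = w1/Tg1 + w2/Tg2 (in Kelvin)
Tg1 = 306.15 K, Tg2 = 370.15 K
1/Tg = 0.79/306.15 + 0.21/370.15
Tg = 317.7 K


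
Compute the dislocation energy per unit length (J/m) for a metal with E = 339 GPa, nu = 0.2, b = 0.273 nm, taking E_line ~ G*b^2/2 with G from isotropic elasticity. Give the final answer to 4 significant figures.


Step 1: G = E / (2*(1+nu))
G = 339 / (2*(1+0.2)) = 141.25 GPa = 1.4125e+11 Pa
Step 2: E_line = G*b^2/2
b = 0.273 nm = 2.73e-10 m
E_line = 0.5 * 1.4125e+11 * (2.73e-10)^2 = 5.264e-09 J/m


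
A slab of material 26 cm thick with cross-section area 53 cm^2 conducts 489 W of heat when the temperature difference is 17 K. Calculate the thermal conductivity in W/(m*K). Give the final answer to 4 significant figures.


k = Q*L / (A*dT)
L = 0.26 m, A = 5.3e-03 m^2
k = 489 * 0.26 / (5.3e-03 * 17)
k = 1411 W/(m*K)


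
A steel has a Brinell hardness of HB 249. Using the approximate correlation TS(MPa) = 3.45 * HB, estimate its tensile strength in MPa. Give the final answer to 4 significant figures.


TS (MPa) = 3.45 * HB
TS = 3.45 * 249
TS = 859.1 MPa


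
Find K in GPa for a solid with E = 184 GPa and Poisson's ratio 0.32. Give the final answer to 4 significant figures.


K = E / (3*(1-2*nu))
K = 184 / (3*(1-2*0.32))
K = 170.4 GPa


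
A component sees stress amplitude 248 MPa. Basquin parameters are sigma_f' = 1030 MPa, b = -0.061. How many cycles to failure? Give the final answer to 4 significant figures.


sigma_a = sigma_f' * (2*Nf)^b
2*Nf = (sigma_a / sigma_f')^(1/b)
2*Nf = (248 / 1030)^(1/-0.061)
2*Nf = 1.37236e+10
Nf = 6.862e+09 cycles


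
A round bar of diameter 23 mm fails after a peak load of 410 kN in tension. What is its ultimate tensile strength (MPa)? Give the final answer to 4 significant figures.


A0 = pi*(d/2)^2 = pi*(23/2)^2 = 415.476 mm^2
UTS = F_max / A0 = 410*1000 / 415.476
UTS = 986.8 MPa


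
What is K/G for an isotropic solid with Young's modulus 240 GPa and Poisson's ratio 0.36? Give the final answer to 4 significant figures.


G = E / (2*(1+nu))
G = 240 / (2*(1+0.36)) = 88.2353 GPa
K = E / (3*(1-2*nu))
K = 240 / (3*(1-2*0.36)) = 285.714 GPa
K/G = 285.714 / 88.2353 = 3.238


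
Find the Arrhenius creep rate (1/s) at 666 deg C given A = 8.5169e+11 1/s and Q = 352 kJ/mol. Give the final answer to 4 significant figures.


rate = A * exp(-Q / (R*T))
T = 666 + 273.15 = 939.15 K
rate = 8.5169e+11 * exp(-352e3 / (8.314 * 939.15))
rate = 2.247e-08 1/s


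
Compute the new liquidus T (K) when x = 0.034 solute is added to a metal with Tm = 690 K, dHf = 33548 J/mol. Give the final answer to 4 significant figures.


dT = R*Tm^2*x / dHf
dT = 8.314 * 690^2 * 0.034 / 33548
dT = 4.01163 K
T_new = 690 - 4.01163 = 686 K


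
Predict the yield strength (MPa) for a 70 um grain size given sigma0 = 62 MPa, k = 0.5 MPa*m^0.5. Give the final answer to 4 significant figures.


sigma_y = sigma0 + k / sqrt(d)
d = 70 um = 7e-05 m
sigma_y = 62 + 0.5 / sqrt(7e-05)
sigma_y = 121.8 MPa


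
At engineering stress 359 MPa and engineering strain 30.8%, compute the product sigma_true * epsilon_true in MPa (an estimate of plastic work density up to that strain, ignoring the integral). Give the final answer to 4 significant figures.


sigma_true = sigma_eng * (1 + epsilon_eng)
sigma_true = 359 * (1 + 0.308) = 469.572 MPa
epsilon_true = ln(1 + epsilon_eng)
epsilon_true = ln(1 + 0.308) = 0.268499
sigma_true * epsilon_true = 469.572 * 0.268499 = 126.1 MPa


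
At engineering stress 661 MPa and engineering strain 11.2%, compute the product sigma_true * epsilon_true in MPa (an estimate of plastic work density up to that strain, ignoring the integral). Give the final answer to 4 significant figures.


sigma_true = sigma_eng * (1 + epsilon_eng)
sigma_true = 661 * (1 + 0.112) = 735.032 MPa
epsilon_true = ln(1 + epsilon_eng)
epsilon_true = ln(1 + 0.112) = 0.10616
sigma_true * epsilon_true = 735.032 * 0.10616 = 78.03 MPa


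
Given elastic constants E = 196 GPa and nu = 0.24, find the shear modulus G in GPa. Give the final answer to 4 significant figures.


G = E / (2*(1+nu))
G = 196 / (2*(1+0.24))
G = 79.03 GPa


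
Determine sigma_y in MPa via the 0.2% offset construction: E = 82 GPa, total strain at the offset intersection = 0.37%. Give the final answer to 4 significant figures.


Offset strain = 0.002
Elastic strain at yield = total_strain - offset = 3.7e-03 - 0.002 = 1.7e-03
sigma_y = E * elastic_strain = 82000 * 1.7e-03
sigma_y = 139.4 MPa


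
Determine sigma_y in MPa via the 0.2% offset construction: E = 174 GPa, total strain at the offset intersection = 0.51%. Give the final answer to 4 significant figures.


Offset strain = 0.002
Elastic strain at yield = total_strain - offset = 5.1e-03 - 0.002 = 3.1e-03
sigma_y = E * elastic_strain = 174000 * 3.1e-03
sigma_y = 539.4 MPa


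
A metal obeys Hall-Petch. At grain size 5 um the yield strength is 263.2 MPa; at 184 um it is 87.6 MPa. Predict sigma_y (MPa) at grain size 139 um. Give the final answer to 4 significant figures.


sigma_y = sigma0 + k / sqrt(d)
1/sqrt(d1) = 1/sqrt(5e-06) = 447.214;  1/sqrt(d2) = 73.721
k = (sigma1 - sigma2) / (1/sqrt(d1) - 1/sqrt(d2)) = (263.2 - 87.6) / (447.214 - 73.721) = 0.470157 MPa*m^0.5
sigma0 = sigma1 - k/sqrt(d1) = 263.2 - 0.470157*447.214 = 52.9396 MPa
sigma_y(d3) = 52.9396 + 0.470157 / sqrt(1.39e-04) = 92.82 MPa


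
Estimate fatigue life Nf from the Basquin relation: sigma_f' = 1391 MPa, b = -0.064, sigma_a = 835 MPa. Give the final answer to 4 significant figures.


sigma_a = sigma_f' * (2*Nf)^b
2*Nf = (sigma_a / sigma_f')^(1/b)
2*Nf = (835 / 1391)^(1/-0.064)
2*Nf = 2904.93
Nf = 1452 cycles


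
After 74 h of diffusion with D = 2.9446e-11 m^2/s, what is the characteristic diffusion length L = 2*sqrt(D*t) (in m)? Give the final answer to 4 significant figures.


t = 74 hr = 266400 s
Diffusion length = 2*sqrt(D*t)
= 2*sqrt(2.9446e-11 * 266400)
= 5.602e-03 m


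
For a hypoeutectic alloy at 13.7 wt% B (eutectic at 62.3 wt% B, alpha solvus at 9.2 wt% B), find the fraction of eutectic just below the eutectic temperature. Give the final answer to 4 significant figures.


f_primary = (C_e - C0) / (C_e - C_alpha_max)
f_primary = (62.3 - 13.7) / (62.3 - 9.2)
f_primary = 0.915254
f_eutectic = 1 - 0.915254 = 0.08475


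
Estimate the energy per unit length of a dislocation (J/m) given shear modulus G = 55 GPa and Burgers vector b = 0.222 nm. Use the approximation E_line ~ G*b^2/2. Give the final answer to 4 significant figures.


E = G*b^2/2
b = 0.222 nm = 2.22e-10 m
G = 55 GPa = 5.5e+10 Pa
E = 0.5 * 5.5e+10 * (2.22e-10)^2
E = 1.355e-09 J/m


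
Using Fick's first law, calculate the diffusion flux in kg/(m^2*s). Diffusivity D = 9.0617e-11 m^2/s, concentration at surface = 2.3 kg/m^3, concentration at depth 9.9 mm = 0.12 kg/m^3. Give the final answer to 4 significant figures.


J = -D * (dC/dx) = D * (C1 - C2) / dx
J = 9.0617e-11 * (2.3 - 0.12) / 9.9e-03
J = 1.995e-08 kg/(m^2*s)


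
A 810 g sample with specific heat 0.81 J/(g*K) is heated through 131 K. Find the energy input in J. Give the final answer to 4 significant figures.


Q = m * cp * dT
Q = 810 * 0.81 * 131
Q = 85950 J


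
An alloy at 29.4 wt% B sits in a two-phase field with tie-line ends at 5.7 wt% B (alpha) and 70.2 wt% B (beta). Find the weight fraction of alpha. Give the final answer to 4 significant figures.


f_alpha = (C_beta - C0) / (C_beta - C_alpha)
f_alpha = (70.2 - 29.4) / (70.2 - 5.7)
f_alpha = 0.6326


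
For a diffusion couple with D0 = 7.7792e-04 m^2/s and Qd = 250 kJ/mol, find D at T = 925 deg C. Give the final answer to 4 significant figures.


D = D0 * exp(-Qd / (R*T))
T = 1198.15 K
D = 7.7792e-04 * exp(-250e3 / (8.314 * 1198.15))
D = 9.807e-15 m^2/s


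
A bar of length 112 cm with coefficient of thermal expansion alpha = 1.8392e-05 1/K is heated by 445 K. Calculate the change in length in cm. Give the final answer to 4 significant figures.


dL = L0 * alpha * dT
dL = 112 * 1.8392e-05 * 445
dL = 0.9167 cm


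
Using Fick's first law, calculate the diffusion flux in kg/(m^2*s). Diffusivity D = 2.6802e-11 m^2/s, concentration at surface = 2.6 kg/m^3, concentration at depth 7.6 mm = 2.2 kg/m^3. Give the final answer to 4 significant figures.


J = -D * (dC/dx) = D * (C1 - C2) / dx
J = 2.6802e-11 * (2.6 - 2.2) / 7.6e-03
J = 1.411e-09 kg/(m^2*s)


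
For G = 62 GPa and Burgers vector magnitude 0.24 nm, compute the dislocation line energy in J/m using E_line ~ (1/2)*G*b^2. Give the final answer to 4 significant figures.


E = G*b^2/2
b = 0.24 nm = 2.4e-10 m
G = 62 GPa = 6.2e+10 Pa
E = 0.5 * 6.2e+10 * (2.4e-10)^2
E = 1.786e-09 J/m


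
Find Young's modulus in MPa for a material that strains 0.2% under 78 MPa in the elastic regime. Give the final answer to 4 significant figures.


E = sigma / epsilon
epsilon = 0.2% = 2e-03
E = 78 / 2e-03
E = 39000 MPa


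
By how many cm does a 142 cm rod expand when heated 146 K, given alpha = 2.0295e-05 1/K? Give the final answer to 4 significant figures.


dL = L0 * alpha * dT
dL = 142 * 2.0295e-05 * 146
dL = 0.4208 cm


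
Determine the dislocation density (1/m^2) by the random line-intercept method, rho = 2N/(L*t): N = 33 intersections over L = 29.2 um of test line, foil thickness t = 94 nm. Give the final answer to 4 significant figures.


rho = 2N / (L * t)
L = 29.2 um = 2.92e-05 m, t = 94 nm = 9.4e-08 m
rho = 2 * 33 / (2.92e-05 * 9.4e-08)
rho = 2.405e+13 1/m^2


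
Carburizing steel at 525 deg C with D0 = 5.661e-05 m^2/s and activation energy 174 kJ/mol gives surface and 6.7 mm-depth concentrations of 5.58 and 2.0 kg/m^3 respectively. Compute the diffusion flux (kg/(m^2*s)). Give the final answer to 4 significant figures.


Step 1: D = D0 * exp(-Qd/(R*T))
T = 525 + 273.15 = 798.15 K
D = 5.661e-05 * exp(-174e3 / (8.314 * 798.15)) = 2.31801e-16 m^2/s
Step 2: J = D * (C1 - C2) / dx
J = 2.31801e-16 * (5.58 - 2.0) / 6.7e-03
J = 1.239e-13 kg/(m^2*s)


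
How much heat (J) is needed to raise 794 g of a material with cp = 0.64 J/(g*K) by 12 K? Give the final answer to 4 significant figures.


Q = m * cp * dT
Q = 794 * 0.64 * 12
Q = 6098 J


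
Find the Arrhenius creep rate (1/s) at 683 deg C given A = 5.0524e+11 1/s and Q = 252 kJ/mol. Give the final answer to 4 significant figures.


rate = A * exp(-Q / (R*T))
T = 683 + 273.15 = 956.15 K
rate = 5.0524e+11 * exp(-252e3 / (8.314 * 956.15))
rate = 8.634e-03 1/s


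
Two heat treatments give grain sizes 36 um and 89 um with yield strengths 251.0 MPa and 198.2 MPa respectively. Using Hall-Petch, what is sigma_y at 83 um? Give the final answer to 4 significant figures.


sigma_y = sigma0 + k / sqrt(d)
1/sqrt(d1) = 1/sqrt(3.6e-05) = 166.667;  1/sqrt(d2) = 106
k = (sigma1 - sigma2) / (1/sqrt(d1) - 1/sqrt(d2)) = (251.0 - 198.2) / (166.667 - 106) = 0.870327 MPa*m^0.5
sigma0 = sigma1 - k/sqrt(d1) = 251.0 - 0.870327*166.667 = 105.946 MPa
sigma_y(d3) = 105.946 + 0.870327 / sqrt(8.3e-05) = 201.5 MPa


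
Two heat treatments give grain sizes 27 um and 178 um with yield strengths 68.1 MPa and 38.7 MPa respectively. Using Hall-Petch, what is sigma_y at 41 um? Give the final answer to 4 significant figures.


sigma_y = sigma0 + k / sqrt(d)
1/sqrt(d1) = 1/sqrt(2.7e-05) = 192.45;  1/sqrt(d2) = 74.9532
k = (sigma1 - sigma2) / (1/sqrt(d1) - 1/sqrt(d2)) = (68.1 - 38.7) / (192.45 - 74.9532) = 0.250219 MPa*m^0.5
sigma0 = sigma1 - k/sqrt(d1) = 68.1 - 0.250219*192.45 = 19.9453 MPa
sigma_y(d3) = 19.9453 + 0.250219 / sqrt(4.1e-05) = 59.02 MPa


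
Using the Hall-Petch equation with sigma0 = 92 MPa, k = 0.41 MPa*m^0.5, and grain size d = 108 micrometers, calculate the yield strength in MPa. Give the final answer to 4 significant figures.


sigma_y = sigma0 + k / sqrt(d)
d = 108 um = 1.08e-04 m
sigma_y = 92 + 0.41 / sqrt(1.08e-04)
sigma_y = 131.5 MPa


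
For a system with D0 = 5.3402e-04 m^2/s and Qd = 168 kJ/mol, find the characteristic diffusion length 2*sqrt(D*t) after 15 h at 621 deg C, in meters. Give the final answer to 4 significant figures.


Step 1: D = D0 * exp(-Qd/(R*T))
T = 894.15 K
D = 5.3402e-04 * exp(-168e3 / (8.314 * 894.15)) = 8.1836e-14 m^2/s
Step 2: L = 2*sqrt(D*t)
t = 15 h = 54000 s
L = 2*sqrt(8.1836e-14 * 54000) = 1.33e-04 m


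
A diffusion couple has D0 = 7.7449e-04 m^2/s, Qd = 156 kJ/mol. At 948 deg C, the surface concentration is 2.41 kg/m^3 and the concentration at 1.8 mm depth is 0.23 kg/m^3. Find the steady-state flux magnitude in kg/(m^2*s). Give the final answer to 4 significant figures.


Step 1: D = D0 * exp(-Qd/(R*T))
T = 948 + 273.15 = 1221.15 K
D = 7.7449e-04 * exp(-156e3 / (8.314 * 1221.15)) = 1.64392e-10 m^2/s
Step 2: J = D * (C1 - C2) / dx
J = 1.64392e-10 * (2.41 - 0.23) / 1.8e-03
J = 1.991e-07 kg/(m^2*s)


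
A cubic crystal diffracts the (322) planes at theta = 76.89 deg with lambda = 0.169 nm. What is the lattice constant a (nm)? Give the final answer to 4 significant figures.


d = lambda / (2*sin(theta))
d = 0.169 / (2*sin(76.89 deg))
d = 0.0867613 nm
a = d * sqrt(h^2+k^2+l^2) = 0.0867613 * sqrt(17)
a = 0.3577 nm


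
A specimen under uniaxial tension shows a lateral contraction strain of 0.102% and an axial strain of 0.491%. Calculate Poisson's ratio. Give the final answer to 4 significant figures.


nu = -epsilon_lat / epsilon_axial
Lateral strain is contraction (negative), so using magnitudes:
nu = 0.102 / 0.491
nu = 0.2077


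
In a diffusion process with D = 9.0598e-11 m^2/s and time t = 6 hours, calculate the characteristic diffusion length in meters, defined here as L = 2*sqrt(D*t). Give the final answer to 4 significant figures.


t = 6 hr = 21600 s
Diffusion length = 2*sqrt(D*t)
= 2*sqrt(9.0598e-11 * 21600)
= 2.798e-03 m


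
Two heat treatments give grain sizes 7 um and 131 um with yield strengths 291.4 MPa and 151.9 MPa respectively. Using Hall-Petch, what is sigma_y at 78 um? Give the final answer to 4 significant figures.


sigma_y = sigma0 + k / sqrt(d)
1/sqrt(d1) = 1/sqrt(7e-06) = 377.964;  1/sqrt(d2) = 87.3704
k = (sigma1 - sigma2) / (1/sqrt(d1) - 1/sqrt(d2)) = (291.4 - 151.9) / (377.964 - 87.3704) = 0.480051 MPa*m^0.5
sigma0 = sigma1 - k/sqrt(d1) = 291.4 - 0.480051*377.964 = 109.958 MPa
sigma_y(d3) = 109.958 + 0.480051 / sqrt(7.8e-05) = 164.3 MPa


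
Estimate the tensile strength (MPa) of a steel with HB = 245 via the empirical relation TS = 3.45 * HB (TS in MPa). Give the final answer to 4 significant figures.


TS (MPa) = 3.45 * HB
TS = 3.45 * 245
TS = 845.3 MPa


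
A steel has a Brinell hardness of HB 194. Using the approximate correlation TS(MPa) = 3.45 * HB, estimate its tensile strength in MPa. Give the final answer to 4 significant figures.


TS (MPa) = 3.45 * HB
TS = 3.45 * 194
TS = 669.3 MPa


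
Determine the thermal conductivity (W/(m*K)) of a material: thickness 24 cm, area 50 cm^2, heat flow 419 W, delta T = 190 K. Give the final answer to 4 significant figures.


k = Q*L / (A*dT)
L = 0.24 m, A = 5e-03 m^2
k = 419 * 0.24 / (5e-03 * 190)
k = 105.9 W/(m*K)


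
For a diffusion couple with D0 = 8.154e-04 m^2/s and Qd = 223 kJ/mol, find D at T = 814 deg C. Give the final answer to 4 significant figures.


D = D0 * exp(-Qd / (R*T))
T = 1087.15 K
D = 8.154e-04 * exp(-223e3 / (8.314 * 1087.15))
D = 1.572e-14 m^2/s


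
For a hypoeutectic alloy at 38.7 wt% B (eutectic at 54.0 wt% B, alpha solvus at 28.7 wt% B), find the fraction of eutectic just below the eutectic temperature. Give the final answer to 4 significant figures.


f_primary = (C_e - C0) / (C_e - C_alpha_max)
f_primary = (54.0 - 38.7) / (54.0 - 28.7)
f_primary = 0.604743
f_eutectic = 1 - 0.604743 = 0.3953


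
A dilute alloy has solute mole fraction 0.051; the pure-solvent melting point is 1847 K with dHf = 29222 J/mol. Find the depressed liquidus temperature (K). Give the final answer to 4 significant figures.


dT = R*Tm^2*x / dHf
dT = 8.314 * 1847^2 * 0.051 / 29222
dT = 49.4999 K
T_new = 1847 - 49.4999 = 1798 K


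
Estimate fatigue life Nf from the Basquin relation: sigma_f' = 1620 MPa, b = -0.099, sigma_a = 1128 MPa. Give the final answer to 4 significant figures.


sigma_a = sigma_f' * (2*Nf)^b
2*Nf = (sigma_a / sigma_f')^(1/b)
2*Nf = (1128 / 1620)^(1/-0.099)
2*Nf = 38.7203
Nf = 19.36 cycles


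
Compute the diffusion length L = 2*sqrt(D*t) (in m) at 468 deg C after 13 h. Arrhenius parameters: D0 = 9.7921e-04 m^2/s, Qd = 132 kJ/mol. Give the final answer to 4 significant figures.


Step 1: D = D0 * exp(-Qd/(R*T))
T = 741.15 K
D = 9.7921e-04 * exp(-132e3 / (8.314 * 741.15)) = 4.8693e-13 m^2/s
Step 2: L = 2*sqrt(D*t)
t = 13 h = 46800 s
L = 2*sqrt(4.8693e-13 * 46800) = 3.019e-04 m


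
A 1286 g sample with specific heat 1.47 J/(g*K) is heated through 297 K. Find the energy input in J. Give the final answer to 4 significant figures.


Q = m * cp * dT
Q = 1286 * 1.47 * 297
Q = 561500 J


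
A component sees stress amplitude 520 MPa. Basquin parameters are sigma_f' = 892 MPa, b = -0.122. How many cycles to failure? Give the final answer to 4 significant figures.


sigma_a = sigma_f' * (2*Nf)^b
2*Nf = (sigma_a / sigma_f')^(1/b)
2*Nf = (520 / 892)^(1/-0.122)
2*Nf = 83.3673
Nf = 41.68 cycles


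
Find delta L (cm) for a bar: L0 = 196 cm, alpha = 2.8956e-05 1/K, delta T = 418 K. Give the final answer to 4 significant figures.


dL = L0 * alpha * dT
dL = 196 * 2.8956e-05 * 418
dL = 2.372 cm


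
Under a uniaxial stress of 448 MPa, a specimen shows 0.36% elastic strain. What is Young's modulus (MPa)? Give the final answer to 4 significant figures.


E = sigma / epsilon
epsilon = 0.36% = 3.6e-03
E = 448 / 3.6e-03
E = 124400 MPa


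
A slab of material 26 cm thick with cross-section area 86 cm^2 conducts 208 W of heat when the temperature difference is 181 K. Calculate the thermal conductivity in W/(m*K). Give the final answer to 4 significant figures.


k = Q*L / (A*dT)
L = 0.26 m, A = 8.6e-03 m^2
k = 208 * 0.26 / (8.6e-03 * 181)
k = 34.74 W/(m*K)


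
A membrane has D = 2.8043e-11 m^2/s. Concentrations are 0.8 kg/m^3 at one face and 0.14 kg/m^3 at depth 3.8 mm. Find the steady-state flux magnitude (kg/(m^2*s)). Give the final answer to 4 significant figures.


J = -D * (dC/dx) = D * (C1 - C2) / dx
J = 2.8043e-11 * (0.8 - 0.14) / 3.8e-03
J = 4.871e-09 kg/(m^2*s)


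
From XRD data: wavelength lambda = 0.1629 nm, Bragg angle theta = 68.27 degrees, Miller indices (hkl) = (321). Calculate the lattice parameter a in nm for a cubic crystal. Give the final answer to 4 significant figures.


d = lambda / (2*sin(theta))
d = 0.1629 / (2*sin(68.27 deg))
d = 0.0876807 nm
a = d * sqrt(h^2+k^2+l^2) = 0.0876807 * sqrt(14)
a = 0.3281 nm


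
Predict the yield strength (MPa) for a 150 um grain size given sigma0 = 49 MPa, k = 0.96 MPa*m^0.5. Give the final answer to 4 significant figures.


sigma_y = sigma0 + k / sqrt(d)
d = 150 um = 1.5e-04 m
sigma_y = 49 + 0.96 / sqrt(1.5e-04)
sigma_y = 127.4 MPa


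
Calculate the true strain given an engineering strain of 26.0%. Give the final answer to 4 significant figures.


epsilon_true = ln(1 + epsilon_eng)
epsilon_true = ln(1 + 0.26)
epsilon_true = 0.2311


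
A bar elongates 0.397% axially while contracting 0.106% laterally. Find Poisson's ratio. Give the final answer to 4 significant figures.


nu = -epsilon_lat / epsilon_axial
Lateral strain is contraction (negative), so using magnitudes:
nu = 0.106 / 0.397
nu = 0.267


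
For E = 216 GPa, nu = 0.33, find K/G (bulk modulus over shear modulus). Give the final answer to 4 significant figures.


G = E / (2*(1+nu))
G = 216 / (2*(1+0.33)) = 81.203 GPa
K = E / (3*(1-2*nu))
K = 216 / (3*(1-2*0.33)) = 211.765 GPa
K/G = 211.765 / 81.203 = 2.608


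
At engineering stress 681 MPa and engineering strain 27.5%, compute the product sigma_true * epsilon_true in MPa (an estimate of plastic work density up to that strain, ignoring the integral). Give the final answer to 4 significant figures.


sigma_true = sigma_eng * (1 + epsilon_eng)
sigma_true = 681 * (1 + 0.275) = 868.275 MPa
epsilon_true = ln(1 + epsilon_eng)
epsilon_true = ln(1 + 0.275) = 0.242946
sigma_true * epsilon_true = 868.275 * 0.242946 = 210.9 MPa


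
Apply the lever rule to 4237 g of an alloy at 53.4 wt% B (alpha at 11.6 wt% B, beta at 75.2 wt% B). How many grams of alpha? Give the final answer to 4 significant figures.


f_alpha = (C_beta - C0) / (C_beta - C_alpha)
f_alpha = (75.2 - 53.4) / (75.2 - 11.6) = 0.342767
m_alpha = f_alpha * m_total = 0.342767 * 4237 = 1452 g
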